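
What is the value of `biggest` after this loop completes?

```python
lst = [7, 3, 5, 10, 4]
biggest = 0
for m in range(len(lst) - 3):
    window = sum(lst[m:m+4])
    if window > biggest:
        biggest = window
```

Max sum of 4-element window in [7, 3, 5, 10, 4]
`biggest` takes the values: 0 → 25

Answer: 25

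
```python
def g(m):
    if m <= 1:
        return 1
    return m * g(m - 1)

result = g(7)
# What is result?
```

g(7) = 7 * 6 * 5 * 4 * 3 * 2 * 1 = 5040

Answer: 5040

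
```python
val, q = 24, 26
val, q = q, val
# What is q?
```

Trace:
`val, q = 24, 26` → val = 24; q = 26
`val, q = q, val` → val = 26; q = 24
So q = 24

Answer: 24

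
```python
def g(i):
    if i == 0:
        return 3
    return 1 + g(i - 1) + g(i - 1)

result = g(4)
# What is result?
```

g(i) = 1 + 2·g(i-1), g(0)=3. Closed form: (3+1)·2^4 - 1 = 63.

Answer: 63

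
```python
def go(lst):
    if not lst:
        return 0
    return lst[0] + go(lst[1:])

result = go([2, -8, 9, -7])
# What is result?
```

2 + (-8) + 9 + (-7) + 0 = -4

Answer: -4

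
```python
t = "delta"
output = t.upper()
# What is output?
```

Trace:
`t = "delta"` → t = 'delta'
`output = t.upper()` → output = 'DELTA'
So output = 'DELTA'

Answer: 'DELTA'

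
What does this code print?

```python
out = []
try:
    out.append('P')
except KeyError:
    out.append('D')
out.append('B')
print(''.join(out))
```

Execution trace: 'P' (try body, no exception) → 'B' (after the try/except). Output: PB

Answer: PB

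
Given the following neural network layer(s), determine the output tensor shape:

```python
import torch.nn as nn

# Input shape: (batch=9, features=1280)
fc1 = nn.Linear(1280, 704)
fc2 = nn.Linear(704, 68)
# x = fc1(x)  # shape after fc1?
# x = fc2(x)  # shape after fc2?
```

Input: (9, 1280) -> after fc1: (9, 704) -> Output: (9, 68)

Answer: (9, 68)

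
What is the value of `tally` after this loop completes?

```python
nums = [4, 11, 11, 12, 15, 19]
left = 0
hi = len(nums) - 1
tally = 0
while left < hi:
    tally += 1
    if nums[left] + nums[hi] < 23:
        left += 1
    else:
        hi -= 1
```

Steps to find pair summing to 23
`tally` takes the values: 0 → 1 → 2 → 3 → 4 → 5

Answer: 5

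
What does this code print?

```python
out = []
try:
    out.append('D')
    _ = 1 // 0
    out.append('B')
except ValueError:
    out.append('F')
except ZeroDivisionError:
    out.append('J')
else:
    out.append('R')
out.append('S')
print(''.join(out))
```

Execution trace: 'D' (try body) → 'J' (except ZeroDivisionError) → 'S' (after the try/except). Output: DJS

Answer: DJS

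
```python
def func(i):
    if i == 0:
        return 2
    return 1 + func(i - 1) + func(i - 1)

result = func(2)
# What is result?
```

func(i) = 1 + 2·func(i-1), func(0)=2. Closed form: (2+1)·2^2 - 1 = 11.

Answer: 11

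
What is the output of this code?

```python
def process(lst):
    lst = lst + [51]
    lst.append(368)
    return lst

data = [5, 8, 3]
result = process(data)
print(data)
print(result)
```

Key concept: rebinding parameter vs mutation.
Step by step:
`data = [5, 8, 3]` → data = [5, 8, 3]
`result = process(data)` → result = [5, 8, 3, 51, 368]
`print(data)` → prints [5, 8, 3]
`print(result)` → prints [5, 8, 3, 51, 368]

Answer:
[5, 8, 3]
[5, 8, 3, 51, 368]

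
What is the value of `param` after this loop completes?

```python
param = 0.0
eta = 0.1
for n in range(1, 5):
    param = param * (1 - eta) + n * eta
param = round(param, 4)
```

Moving average with lr=0.1
`param` takes the values: 0.0 → 0.1 → 0.29 → 0.561 → 0.9049

Answer: 0.9049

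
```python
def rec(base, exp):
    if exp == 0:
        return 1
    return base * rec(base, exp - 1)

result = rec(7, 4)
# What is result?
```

rec(7, 4) = 7 * 7 * 7 * 7 = 2401

Answer: 2401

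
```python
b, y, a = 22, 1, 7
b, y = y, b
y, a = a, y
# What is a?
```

Trace:
`b, y, a = 22, 1, 7` → b = 22; y = 1; a = 7
`b, y = y, b` → b = 1; y = 22
`y, a = a, y` → y = 7; a = 22
So a = 22

Answer: 22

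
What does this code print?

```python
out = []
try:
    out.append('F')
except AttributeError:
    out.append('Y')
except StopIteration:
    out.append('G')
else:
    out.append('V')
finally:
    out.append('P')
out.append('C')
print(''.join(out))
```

Execution trace: 'F' (try body, no exception) → 'V' (else) → 'P' (finally) → 'C' (after the try/except). Output: FVPC

Answer: FVPC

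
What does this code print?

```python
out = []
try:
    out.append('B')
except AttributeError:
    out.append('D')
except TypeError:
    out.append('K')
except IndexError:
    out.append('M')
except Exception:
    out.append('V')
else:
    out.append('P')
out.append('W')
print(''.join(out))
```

Execution trace: 'B' (try body, no exception) → 'P' (else) → 'W' (after the try/except). Output: BPW

Answer: BPW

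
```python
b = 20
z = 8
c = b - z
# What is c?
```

Trace:
`b = 20` → b = 20
`z = 8` → z = 8
`c = b - z` → c = 12
So c = 12

Answer: 12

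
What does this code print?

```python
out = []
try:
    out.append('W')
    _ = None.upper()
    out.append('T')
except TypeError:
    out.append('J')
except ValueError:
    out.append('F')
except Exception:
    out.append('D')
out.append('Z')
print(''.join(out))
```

Execution trace: 'W' (try body) → 'D' (except Exception) → 'Z' (after the try/except). Output: WDZ

Answer: WDZ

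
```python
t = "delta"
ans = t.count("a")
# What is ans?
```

Trace:
`t = "delta"` → t = 'delta'
`ans = t.count("a")` → ans = 1
So ans = 1

Answer: 1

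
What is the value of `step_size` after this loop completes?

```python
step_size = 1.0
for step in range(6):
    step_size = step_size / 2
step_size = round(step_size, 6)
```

Halving LR 6 times: 1 / 2^6
`step_size` takes the values: 1.0 → 0.5 → 0.25 → 0.125 → 0.0625 → 0.03125 → 0.015625

Answer: 0.015625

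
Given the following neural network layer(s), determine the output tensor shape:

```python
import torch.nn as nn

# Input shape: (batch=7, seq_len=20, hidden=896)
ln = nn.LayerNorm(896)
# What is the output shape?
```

Input: (7, 20, 896) -> Output: (7, 20, 896)

Answer: (7, 20, 896)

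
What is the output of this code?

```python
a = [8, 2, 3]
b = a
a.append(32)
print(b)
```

Key concept: basic list aliasing.
Step by step:
`a = [8, 2, 3]` → a = [8, 2, 3]
`b = a` → b = [8, 2, 3] (same object as a)
`a.append(32)` → a = [8, 2, 3, 32] (same object as b); b = [8, 2, 3, 32] (same object as a)
`print(b)` → prints [8, 2, 3, 32]

Answer: [8, 2, 3, 32]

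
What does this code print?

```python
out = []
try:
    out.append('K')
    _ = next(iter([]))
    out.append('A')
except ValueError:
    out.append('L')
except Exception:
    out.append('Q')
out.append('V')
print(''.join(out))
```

Execution trace: 'K' (try body) → 'Q' (except Exception) → 'V' (after the try/except). Output: KQV

Answer: KQV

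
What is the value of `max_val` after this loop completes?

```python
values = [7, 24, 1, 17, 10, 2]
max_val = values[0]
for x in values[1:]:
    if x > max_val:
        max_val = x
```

Maximum of [7, 24, 1, 17, 10, 2]
`max_val` takes the values: 7 → 24

Answer: 24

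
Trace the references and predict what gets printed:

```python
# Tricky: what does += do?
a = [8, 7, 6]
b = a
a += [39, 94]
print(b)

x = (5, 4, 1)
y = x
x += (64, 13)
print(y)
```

Key concept: += behavior differs for mutable vs immutable.
Step by step:
`a = [8, 7, 6]` → a = [8, 7, 6]
`b = a` → b = [8, 7, 6] (same object as a)
`a += [39, 94]` → a = [8, 7, 6, 39, 94] (same object as b); b = [8, 7, 6, 39, 94] (same object as a)
`print(b)` → prints [8, 7, 6, 39, 94]
`x = (5, 4, 1)` → x = (5, 4, 1)
`y = x` → y = (5, 4, 1)
`x += (64, 13)` → x = (5, 4, 1, 64, 13)
`print(y)` → prints (5, 4, 1)

Answer:
[8, 7, 6, 39, 94]
(5, 4, 1)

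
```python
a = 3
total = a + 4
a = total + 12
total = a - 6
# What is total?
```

Trace:
`a = 3` → a = 3
`total = a + 4` → total = 7
`a = total + 12` → a = 19
`total = a - 6` → total = 13
So total = 13

Answer: 13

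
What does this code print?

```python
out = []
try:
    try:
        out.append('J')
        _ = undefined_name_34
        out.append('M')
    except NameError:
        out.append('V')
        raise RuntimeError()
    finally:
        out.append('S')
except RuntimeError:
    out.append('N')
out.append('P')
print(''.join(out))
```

Execution trace: 'J' (try body) → 'V' (except NameError) → 'S' (finally) → 'N' (outer except RuntimeError) → 'P' (after the try/except). Output: JVSNP

Answer: JVSNP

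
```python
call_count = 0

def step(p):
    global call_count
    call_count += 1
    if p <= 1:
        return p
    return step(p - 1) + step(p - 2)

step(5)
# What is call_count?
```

Calls(p) = 1 + Calls(p-1) + Calls(p-2); Calls(0)=Calls(1)=1. For p=5 this gives 15.

Answer: 15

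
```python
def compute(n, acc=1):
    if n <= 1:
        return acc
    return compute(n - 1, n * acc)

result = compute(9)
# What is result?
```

Accumulator trace (n, acc): (9, 1) -> (8, 9) -> (7, 72) -> (6, 504) -> (5, 3024) -> (4, 15120) -> (3, 60480) -> (2, 181440) -> (1, 362880) -> return 362880

Answer: 362880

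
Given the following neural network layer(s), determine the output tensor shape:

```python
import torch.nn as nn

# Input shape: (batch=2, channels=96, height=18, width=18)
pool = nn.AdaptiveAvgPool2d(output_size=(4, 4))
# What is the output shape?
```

Input: (2, 96, 18, 18) -> Output: (2, 96, 4, 4)

Answer: (2, 96, 4, 4)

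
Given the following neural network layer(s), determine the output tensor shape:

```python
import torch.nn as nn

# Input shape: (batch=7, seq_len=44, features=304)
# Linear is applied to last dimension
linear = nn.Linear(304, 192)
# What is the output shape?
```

Input: (7, 44, 304) -> Output: (7, 44, 192)

Answer: (7, 44, 192)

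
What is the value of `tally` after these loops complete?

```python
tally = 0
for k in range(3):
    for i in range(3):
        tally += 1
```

3 * 3 = 9
`tally` takes the values: 0 → 1 → 2 → 3 → 4 → 5 → 6 → 7 → 8 → 9

Answer: 9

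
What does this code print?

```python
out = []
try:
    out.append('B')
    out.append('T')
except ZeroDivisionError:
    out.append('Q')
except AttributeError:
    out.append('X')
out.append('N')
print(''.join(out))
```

Execution trace: 'B' (try body) → 'T' (try body, no exception) → 'N' (after the try/except). Output: BTN

Answer: BTN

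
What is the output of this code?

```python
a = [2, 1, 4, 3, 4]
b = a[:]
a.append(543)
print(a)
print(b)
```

Key concept: slice [:] creates copy.
Step by step:
`a = [2, 1, 4, 3, 4]` → a = [2, 1, 4, 3, 4]
`b = a[:]` → b = [2, 1, 4, 3, 4]
`a.append(543)` → a = [2, 1, 4, 3, 4, 543]
`print(a)` → prints [2, 1, 4, 3, 4, 543]
`print(b)` → prints [2, 1, 4, 3, 4]

Answer:
[2, 1, 4, 3, 4, 543]
[2, 1, 4, 3, 4]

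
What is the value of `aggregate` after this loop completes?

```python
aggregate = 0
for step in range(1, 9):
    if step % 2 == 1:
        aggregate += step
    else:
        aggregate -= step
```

Add odd, subtract even
`aggregate` takes the values: 0 → 1 → -1 → 2 → -2 → 3 → -3 → 4 → -4

Answer: -4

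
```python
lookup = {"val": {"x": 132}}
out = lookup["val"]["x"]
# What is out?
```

Trace:
`lookup = {"val": {"x": 132}}` → lookup = {'val': {'x': 132}}
`out = lookup["val"]["x"]` → out = 132
So out = 132

Answer: 132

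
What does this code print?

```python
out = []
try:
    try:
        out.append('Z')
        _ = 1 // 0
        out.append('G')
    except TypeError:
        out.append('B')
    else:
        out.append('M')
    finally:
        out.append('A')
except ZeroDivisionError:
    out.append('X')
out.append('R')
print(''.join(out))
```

Execution trace: 'Z' (inner try body) → 'A' (inner finally) → 'X' (outer except ZeroDivisionError) → 'R' (after the try/except). Output: ZAXR

Answer: ZAXR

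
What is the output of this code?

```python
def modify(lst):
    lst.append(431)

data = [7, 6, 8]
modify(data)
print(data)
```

Key concept: function modifies passed list.
Step by step:
`data = [7, 6, 8]` → data = [7, 6, 8]
`modify(data)` → data = [7, 6, 8, 431]
`print(data)` → prints [7, 6, 8, 431]

Answer: [7, 6, 8, 431]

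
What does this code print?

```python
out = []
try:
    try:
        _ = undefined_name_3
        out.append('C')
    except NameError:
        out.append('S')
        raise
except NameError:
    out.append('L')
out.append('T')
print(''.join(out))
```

Execution trace: 'S' (inner except NameError) → 'L' (outer except NameError) → 'T' (after the try/except). Output: SLT

Answer: SLT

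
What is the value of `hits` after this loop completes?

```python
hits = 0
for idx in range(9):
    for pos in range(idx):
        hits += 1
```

Triangle number: 0+1+2+...+8
`hits` takes the values: 0 → 1 → 2 → 3 → 4 → 5 → 6 → 7 → 8 → 9 → 10 → 11 → 12 → 13 → 14 → 15 → 16 → 17 → 18 → 19 → 20 → 21 → 22 → 23 → 24 → 25 → 26 → 27 → 28 → 29 → 30 → 31 → 32 → 33 → 34 → 35 → 36

Answer: 36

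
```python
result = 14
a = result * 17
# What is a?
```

Trace:
`result = 14` → result = 14
`a = result * 17` → a = 238
So a = 238

Answer: 238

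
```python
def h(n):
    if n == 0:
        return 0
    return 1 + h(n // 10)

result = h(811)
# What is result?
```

Count of digits of 811: 3

Answer: 3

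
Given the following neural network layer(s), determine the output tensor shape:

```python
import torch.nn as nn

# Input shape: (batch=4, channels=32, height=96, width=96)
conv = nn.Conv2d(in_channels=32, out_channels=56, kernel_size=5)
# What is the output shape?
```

Input: (4, 32, 96, 96) -> Output: (4, 56, 92, 92)

Answer: (4, 56, 92, 92)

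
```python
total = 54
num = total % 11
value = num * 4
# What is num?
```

Trace:
`total = 54` → total = 54
`num = total % 11` → num = 10
`value = num * 4` → value = 40
So num = 10

Answer: 10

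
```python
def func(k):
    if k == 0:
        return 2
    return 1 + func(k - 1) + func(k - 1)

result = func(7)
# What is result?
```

func(k) = 1 + 2·func(k-1), func(0)=2. Closed form: (2+1)·2^7 - 1 = 383.

Answer: 383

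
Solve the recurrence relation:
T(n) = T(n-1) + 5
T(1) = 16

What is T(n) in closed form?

Unrolling: T(n) = T(1) + 5·(n-1) = 16 + 5(n-1) = 5n + 11.

Answer: T(n) = 5n + 11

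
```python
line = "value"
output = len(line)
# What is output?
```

Trace:
`line = "value"` → line = 'value'
`output = len(line)` → output = 5
So output = 5

Answer: 5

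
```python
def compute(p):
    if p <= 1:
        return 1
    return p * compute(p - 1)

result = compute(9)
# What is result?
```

compute(9) = 9 * 8 * 7 * 6 * 5 * 4 * 3 * 2 * 1 = 362880

Answer: 362880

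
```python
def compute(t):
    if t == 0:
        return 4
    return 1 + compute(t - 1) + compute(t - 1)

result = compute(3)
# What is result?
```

compute(t) = 1 + 2·compute(t-1), compute(0)=4. Closed form: (4+1)·2^3 - 1 = 39.

Answer: 39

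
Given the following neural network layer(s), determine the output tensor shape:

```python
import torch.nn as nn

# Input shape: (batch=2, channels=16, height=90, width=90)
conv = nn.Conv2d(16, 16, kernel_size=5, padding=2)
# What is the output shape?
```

Input: (2, 16, 90, 90) -> Output: (2, 16, 90, 90)

Answer: (2, 16, 90, 90)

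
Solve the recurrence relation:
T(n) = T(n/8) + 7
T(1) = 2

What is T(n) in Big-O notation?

Each step divides n by 8 and adds 7. After log_8(n) steps we reach T(1)=2. So T(n) = 7·log_8(n) + 2 = O(log n).

Answer: O(log n)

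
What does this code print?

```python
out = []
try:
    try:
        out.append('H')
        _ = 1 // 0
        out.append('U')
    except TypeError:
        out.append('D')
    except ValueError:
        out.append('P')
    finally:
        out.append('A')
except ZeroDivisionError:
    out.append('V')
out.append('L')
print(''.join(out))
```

Execution trace: 'H' (try body) → 'A' (finally) → 'V' (outer except ZeroDivisionError) → 'L' (after the try/except). Output: HAVL

Answer: HAVL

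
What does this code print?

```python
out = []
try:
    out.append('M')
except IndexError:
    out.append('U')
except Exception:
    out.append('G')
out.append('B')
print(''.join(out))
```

Execution trace: 'M' (try body, no exception) → 'B' (after the try/except). Output: MB

Answer: MB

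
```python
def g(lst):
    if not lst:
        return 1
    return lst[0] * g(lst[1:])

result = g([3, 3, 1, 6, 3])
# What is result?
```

Product over [3, 3, 1, 6, 3] = 3 * 3 * 1 * 6 * 3 = 162

Answer: 162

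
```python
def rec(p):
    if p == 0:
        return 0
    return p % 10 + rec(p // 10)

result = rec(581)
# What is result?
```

Sum of digits of 581: 1 + 8 + 5 = 14

Answer: 14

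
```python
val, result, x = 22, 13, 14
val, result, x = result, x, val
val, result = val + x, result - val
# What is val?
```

Trace:
`val, result, x = 22, 13, 14` → val = 22; result = 13; x = 14
`val, result, x = result, x, val` → val = 13; result = 14; x = 22
`val, result = val + x, result - val` → val = 35; result = 1
So val = 35

Answer: 35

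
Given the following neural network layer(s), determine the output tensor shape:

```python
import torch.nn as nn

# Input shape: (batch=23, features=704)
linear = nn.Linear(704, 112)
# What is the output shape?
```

Input: (23, 704) -> Output: (23, 112)

Answer: (23, 112)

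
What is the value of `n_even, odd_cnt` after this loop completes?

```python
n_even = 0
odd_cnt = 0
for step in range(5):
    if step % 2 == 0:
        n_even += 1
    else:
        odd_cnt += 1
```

Count evens and odds in range(5)
`n_even, odd_cnt` takes the values: (0, 0) → (1, 0) → (1, 1) → (2, 1) → (2, 2) → (3, 2)

Answer: 3, 2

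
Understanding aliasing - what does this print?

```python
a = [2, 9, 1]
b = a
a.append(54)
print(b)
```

Key concept: basic list aliasing.
Step by step:
`a = [2, 9, 1]` → a = [2, 9, 1]
`b = a` → b = [2, 9, 1] (same object as a)
`a.append(54)` → a = [2, 9, 1, 54] (same object as b); b = [2, 9, 1, 54] (same object as a)
`print(b)` → prints [2, 9, 1, 54]

Answer: [2, 9, 1, 54]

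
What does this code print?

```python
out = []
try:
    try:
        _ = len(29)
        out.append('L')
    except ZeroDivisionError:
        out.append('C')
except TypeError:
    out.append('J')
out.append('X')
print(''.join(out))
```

Execution trace: 'J' (outer except TypeError) → 'X' (after the try/except). Output: JX

Answer: JX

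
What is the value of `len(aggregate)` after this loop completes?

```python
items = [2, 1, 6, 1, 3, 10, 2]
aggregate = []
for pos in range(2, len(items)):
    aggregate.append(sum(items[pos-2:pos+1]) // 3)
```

Number of 3-element averages
`aggregate` takes the values: [] → [3] → [3, 2] → [3, 2, 3] → [3, 2, 3, 4] → [3, 2, 3, 4, 5]
So `len(aggregate)` = 5

Answer: 5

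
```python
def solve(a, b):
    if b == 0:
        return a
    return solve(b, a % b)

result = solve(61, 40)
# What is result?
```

solve(61, 40) -> solve(40, 21) -> solve(21, 19) -> solve(19, 2) -> solve(2, 1) -> solve(1, 0) -> 1

Answer: 1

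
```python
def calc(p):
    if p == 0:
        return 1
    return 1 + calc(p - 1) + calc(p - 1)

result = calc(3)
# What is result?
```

calc(p) = 1 + 2·calc(p-1), calc(0)=1. Closed form: (1+1)·2^3 - 1 = 15.

Answer: 15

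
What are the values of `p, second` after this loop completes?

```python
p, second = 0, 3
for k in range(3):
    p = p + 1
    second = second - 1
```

p goes 0→3, second goes 3→0
`p, second` takes the values: (0, 3) → (1, 3) → (1, 2) → (2, 2) → (2, 1) → (3, 1) → (3, 0)

Answer: 3, 0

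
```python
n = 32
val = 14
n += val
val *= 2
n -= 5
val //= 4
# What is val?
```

Trace:
`n = 32` → n = 32
`val = 14` → val = 14
`n += val` → n = 46
`val *= 2` → val = 28
`n -= 5` → n = 41
`val //= 4` → val = 7
So val = 7

Answer: 7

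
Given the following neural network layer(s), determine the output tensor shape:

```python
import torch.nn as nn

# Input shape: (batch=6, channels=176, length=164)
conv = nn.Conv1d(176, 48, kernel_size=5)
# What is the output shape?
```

Input: (6, 176, 164) -> Output: (6, 48, 160)

Answer: (6, 48, 160)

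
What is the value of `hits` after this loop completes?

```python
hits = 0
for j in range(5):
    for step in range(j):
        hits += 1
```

Triangle number: 0+1+2+...+4
`hits` takes the values: 0 → 1 → 2 → 3 → 4 → 5 → 6 → 7 → 8 → 9 → 10

Answer: 10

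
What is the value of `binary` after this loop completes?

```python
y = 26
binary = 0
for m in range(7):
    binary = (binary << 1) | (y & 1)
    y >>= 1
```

Reverse lowest 7 bits of 26
`binary` takes the values: 0 → 1 → 2 → 5 → 11 → 22 → 44

Answer: 44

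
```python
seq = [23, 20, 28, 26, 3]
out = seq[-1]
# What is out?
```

Trace:
`seq = [23, 20, 28, 26, 3]` → seq = [23, 20, 28, 26, 3]
`out = seq[-1]` → out = 3
So out = 3

Answer: 3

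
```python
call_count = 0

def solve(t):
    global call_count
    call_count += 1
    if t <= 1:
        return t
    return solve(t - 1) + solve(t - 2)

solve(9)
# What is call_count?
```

Calls(t) = 1 + Calls(t-1) + Calls(t-2); Calls(0)=Calls(1)=1. For t=9 this gives 109.

Answer: 109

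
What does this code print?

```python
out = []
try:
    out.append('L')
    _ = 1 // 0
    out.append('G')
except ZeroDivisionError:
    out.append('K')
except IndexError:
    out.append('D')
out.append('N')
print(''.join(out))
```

Execution trace: 'L' (try body) → 'K' (except ZeroDivisionError) → 'N' (after the try/except). Output: LKN

Answer: LKN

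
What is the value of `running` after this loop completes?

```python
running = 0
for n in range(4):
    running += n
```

Sum of 0 to 3 = 6
`running` takes the values: 0 → 1 → 3 → 6

Answer: 6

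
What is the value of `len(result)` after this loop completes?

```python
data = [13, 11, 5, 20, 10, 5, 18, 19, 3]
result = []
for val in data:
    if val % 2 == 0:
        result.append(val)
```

Count even numbers in [13, 11, 5, 20, 10, 5, 18, 19, 3]
`result` takes the values: [] → [20] → [20, 10] → [20, 10, 18]
So `len(result)` = 3

Answer: 3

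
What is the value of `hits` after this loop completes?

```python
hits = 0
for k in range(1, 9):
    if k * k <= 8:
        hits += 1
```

Count numbers where k² ≤ 8
`hits` takes the values: 0 → 1 → 2

Answer: 2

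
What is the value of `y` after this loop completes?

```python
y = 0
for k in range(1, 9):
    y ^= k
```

XOR of 1 to 8
`y` takes the values: 0 → 1 → 3 → 0 → 4 → 1 → 7 → 0 → 8

Answer: 8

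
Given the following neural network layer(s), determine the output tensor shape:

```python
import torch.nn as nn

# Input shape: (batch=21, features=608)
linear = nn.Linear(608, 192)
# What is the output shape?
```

Input: (21, 608) -> Output: (21, 192)

Answer: (21, 192)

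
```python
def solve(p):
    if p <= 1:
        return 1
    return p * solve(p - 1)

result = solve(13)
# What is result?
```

solve(13) = 13 * 12 * 11 * 10 * 9 * 8 * 7 * 6 * 5 * 4 * 3 * 2 * 1 = 6227020800

Answer: 6227020800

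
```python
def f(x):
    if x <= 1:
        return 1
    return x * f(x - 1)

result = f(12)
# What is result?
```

f(12) = 12 * 11 * 10 * 9 * 8 * 7 * 6 * 5 * 4 * 3 * 2 * 1 = 479001600

Answer: 479001600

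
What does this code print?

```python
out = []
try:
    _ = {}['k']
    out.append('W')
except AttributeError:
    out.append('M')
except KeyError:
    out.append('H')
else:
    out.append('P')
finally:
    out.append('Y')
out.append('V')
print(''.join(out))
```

Execution trace: 'H' (except KeyError) → 'Y' (finally) → 'V' (after the try/except). Output: HYV

Answer: HYV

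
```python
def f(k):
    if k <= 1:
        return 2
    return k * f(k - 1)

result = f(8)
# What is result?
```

f(8) = 8 * 7 * 6 * 5 * 4 * 3 * 2 * 2 = 80640

Answer: 80640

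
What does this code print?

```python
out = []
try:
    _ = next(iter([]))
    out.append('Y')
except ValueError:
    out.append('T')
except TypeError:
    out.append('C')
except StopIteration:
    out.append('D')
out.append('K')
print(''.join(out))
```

Execution trace: 'D' (except StopIteration) → 'K' (after the try/except). Output: DK

Answer: DK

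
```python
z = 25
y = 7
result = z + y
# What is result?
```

Trace:
`z = 25` → z = 25
`y = 7` → y = 7
`result = z + y` → result = 32
So result = 32

Answer: 32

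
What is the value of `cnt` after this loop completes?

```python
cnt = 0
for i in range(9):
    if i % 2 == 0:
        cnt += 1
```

Count numbers divisible by 2 in range(9)
`cnt` takes the values: 0 → 1 → 2 → 3 → 4 → 5

Answer: 5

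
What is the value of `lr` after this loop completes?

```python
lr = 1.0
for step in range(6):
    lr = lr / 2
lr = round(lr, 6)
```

Halving LR 6 times: 1 / 2^6
`lr` takes the values: 1.0 → 0.5 → 0.25 → 0.125 → 0.0625 → 0.03125 → 0.015625

Answer: 0.015625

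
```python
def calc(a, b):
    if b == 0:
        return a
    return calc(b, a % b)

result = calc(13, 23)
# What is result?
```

calc(13, 23) -> calc(23, 13) -> calc(13, 10) -> calc(10, 3) -> calc(3, 1) -> calc(1, 0) -> 1

Answer: 1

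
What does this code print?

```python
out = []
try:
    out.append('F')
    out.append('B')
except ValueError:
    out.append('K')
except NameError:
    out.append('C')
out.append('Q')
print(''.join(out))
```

Execution trace: 'F' (try body) → 'B' (try body, no exception) → 'Q' (after the try/except). Output: FBQ

Answer: FBQ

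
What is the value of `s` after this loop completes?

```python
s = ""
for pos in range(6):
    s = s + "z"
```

Repeat 'z' 6 times
`s` takes the values: "" → "z" → "zz" → "zzz" → "zzzz" → "zzzzz" → "zzzzzz"

Answer: "zzzzzz"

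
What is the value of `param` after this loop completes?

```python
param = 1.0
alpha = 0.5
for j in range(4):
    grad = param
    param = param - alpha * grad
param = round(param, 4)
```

Gradient descent: w = 1.0 * (1 - 0.5)^4
`param` takes the values: 1.0 → 0.5 → 0.25 → 0.125 → 0.0625

Answer: 0.0625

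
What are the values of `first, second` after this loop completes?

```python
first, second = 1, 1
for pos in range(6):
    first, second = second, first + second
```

Fibonacci: after 6 iterations
`first, second` takes the values: (1, 1) → (1, 2) → (2, 3) → (3, 5) → (5, 8) → (8, 13) → (13, 21)

Answer: 13, 21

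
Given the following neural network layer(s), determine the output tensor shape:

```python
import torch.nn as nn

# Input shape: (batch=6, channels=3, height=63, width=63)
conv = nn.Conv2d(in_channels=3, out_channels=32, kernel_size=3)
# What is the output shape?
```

Input: (6, 3, 63, 63) -> Output: (6, 32, 61, 61)

Answer: (6, 32, 61, 61)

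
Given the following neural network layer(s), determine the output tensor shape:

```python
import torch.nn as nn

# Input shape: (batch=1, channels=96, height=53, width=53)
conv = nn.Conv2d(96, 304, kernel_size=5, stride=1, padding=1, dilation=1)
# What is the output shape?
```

Input: (1, 96, 53, 53) -> Output: (1, 304, 51, 51)

Answer: (1, 304, 51, 51)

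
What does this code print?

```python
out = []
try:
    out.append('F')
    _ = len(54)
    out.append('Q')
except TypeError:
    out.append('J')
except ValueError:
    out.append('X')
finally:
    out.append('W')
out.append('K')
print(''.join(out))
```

Execution trace: 'F' (try body) → 'J' (except TypeError) → 'W' (finally) → 'K' (after the try/except). Output: FJWK

Answer: FJWK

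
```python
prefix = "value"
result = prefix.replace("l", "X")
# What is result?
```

Trace:
`prefix = "value"` → prefix = 'value'
`result = prefix.replace("l", "X")` → result = 'vaXue'
So result = 'vaXue'

Answer: 'vaXue'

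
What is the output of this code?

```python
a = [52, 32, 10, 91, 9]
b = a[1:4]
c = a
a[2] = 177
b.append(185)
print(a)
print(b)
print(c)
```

Key concept: slice vs alias.
Step by step:
`a = [52, 32, 10, 91, 9]` → a = [52, 32, 10, 91, 9]
`b = a[1:4]` → b = [32, 10, 91]
`c = a` → c = [52, 32, 10, 91, 9] (same object as a)
`a[2] = 177` → a = [52, 32, 177, 91, 9] (same object as c); c = [52, 32, 177, 91, 9] (same object as a)
`b.append(185)` → b = [32, 10, 91, 185]
`print(a)` → prints [52, 32, 177, 91, 9]
`print(b)` → prints [32, 10, 91, 185]
`print(c)` → prints [52, 32, 177, 91, 9]

Answer:
[52, 32, 177, 91, 9]
[32, 10, 91, 185]
[52, 32, 177, 91, 9]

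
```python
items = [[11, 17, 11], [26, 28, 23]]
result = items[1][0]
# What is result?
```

Trace:
`items = [[11, 17, 11], [26, 28, 23]]` → items = [[11, 17, 11], [26, 28, 23]]
`result = items[1][0]` → result = 26
So result = 26

Answer: 26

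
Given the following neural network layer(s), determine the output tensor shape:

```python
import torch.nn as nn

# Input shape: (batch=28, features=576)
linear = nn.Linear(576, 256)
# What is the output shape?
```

Input: (28, 576) -> Output: (28, 256)

Answer: (28, 256)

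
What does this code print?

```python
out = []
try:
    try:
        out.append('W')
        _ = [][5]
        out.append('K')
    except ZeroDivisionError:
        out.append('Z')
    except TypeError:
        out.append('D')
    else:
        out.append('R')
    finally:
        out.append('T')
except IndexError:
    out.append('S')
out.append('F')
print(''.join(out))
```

Execution trace: 'W' (try body) → 'T' (finally) → 'S' (outer except IndexError) → 'F' (after the try/except). Output: WTSF

Answer: WTSF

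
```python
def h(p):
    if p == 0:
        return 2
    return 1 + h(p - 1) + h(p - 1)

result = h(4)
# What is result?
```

h(p) = 1 + 2·h(p-1), h(0)=2. Closed form: (2+1)·2^4 - 1 = 47.

Answer: 47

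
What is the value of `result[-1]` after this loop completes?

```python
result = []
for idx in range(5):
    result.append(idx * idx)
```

Last element of squares 0 to 4
`result` takes the values: [] → [0] → [0, 1] → [0, 1, 4] → [0, 1, 4, 9] → [0, 1, 4, 9, 16]
So `result[-1]` = 16

Answer: 16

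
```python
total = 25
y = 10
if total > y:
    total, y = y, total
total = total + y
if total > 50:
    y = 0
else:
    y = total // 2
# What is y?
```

Trace:
`total = 25` → total = 25
`y = 10` → y = 10
`if total > y: ...` → total > y is True → total = 10; y = 25
`total = total + y` → total = 35
`if total > 50: ...` → total > 50 is False, take else branch → y = 17
So y = 17

Answer: 17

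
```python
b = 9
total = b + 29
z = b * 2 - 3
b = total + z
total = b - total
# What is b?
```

Trace:
`b = 9` → b = 9
`total = b + 29` → total = 38
`z = b * 2 - 3` → z = 15
`b = total + z` → b = 53
`total = b - total` → total = 15
So b = 53

Answer: 53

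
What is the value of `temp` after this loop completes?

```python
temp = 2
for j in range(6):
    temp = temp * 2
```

Multiply by 2, 6 times: 2 * 2^6 = 128
`temp` takes the values: 2 → 4 → 8 → 16 → 32 → 64 → 128

Answer: 128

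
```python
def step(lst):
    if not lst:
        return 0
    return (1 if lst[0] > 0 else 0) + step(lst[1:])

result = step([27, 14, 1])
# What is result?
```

Count of positive elements in [27, 14, 1] = 3

Answer: 3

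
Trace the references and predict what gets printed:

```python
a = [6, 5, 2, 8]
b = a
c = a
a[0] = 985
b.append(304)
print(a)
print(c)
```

Key concept: multiple aliases.
Step by step:
`a = [6, 5, 2, 8]` → a = [6, 5, 2, 8]
`b = a` → b = [6, 5, 2, 8] (same object as a)
`c = a` → c = [6, 5, 2, 8] (same object as a, b)
`a[0] = 985` → a = [985, 5, 2, 8] (same object as b, c); b = [985, 5, 2, 8] (same object as a, c); c = [985, 5, 2, 8] (same object as a, b)
`b.append(304)` → a = [985, 5, 2, 8, 304] (same object as b, c); b = [985, 5, 2, 8, 304] (same object as a, c); c = [985, 5, 2, 8, 304] (same object as a, b)
`print(a)` → prints [985, 5, 2, 8, 304]
`print(c)` → prints [985, 5, 2, 8, 304]

Answer:
[985, 5, 2, 8, 304]
[985, 5, 2, 8, 304]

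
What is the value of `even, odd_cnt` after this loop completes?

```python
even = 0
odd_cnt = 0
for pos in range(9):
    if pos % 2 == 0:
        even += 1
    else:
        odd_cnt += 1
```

Count evens and odds in range(9)
`even, odd_cnt` takes the values: (0, 0) → (1, 0) → (1, 1) → (2, 1) → (2, 2) → (3, 2) → (3, 3) → (4, 3) → (4, 4) → (5, 4)

Answer: 5, 4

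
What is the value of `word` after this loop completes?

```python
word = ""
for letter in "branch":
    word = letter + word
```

Reverse 'branch'
`word` takes the values: "" → "b" → "rb" → "arb" → "narb" → "cnarb" → "hcnarb"

Answer: "hcnarb"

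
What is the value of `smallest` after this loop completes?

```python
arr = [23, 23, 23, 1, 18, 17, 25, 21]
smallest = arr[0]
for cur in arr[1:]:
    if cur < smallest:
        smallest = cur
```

Minimum of [23, 23, 23, 1, 18, 17, 25, 21]
`smallest` takes the values: 23 → 1

Answer: 1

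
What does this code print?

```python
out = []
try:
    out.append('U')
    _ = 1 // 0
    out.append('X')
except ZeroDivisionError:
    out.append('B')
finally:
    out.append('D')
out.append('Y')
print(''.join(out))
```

Execution trace: 'U' (try body) → 'B' (except ZeroDivisionError) → 'D' (finally) → 'Y' (after the try/except). Output: UBDY

Answer: UBDY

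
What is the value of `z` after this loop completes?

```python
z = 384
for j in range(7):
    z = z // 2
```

Halve 7 times: 384 // 2^7 = 3
`z` takes the values: 384 → 192 → 96 → 48 → 24 → 12 → 6 → 3

Answer: 3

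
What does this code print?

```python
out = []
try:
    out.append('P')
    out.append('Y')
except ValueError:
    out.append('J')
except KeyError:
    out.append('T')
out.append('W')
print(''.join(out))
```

Execution trace: 'P' (try body) → 'Y' (try body, no exception) → 'W' (after the try/except). Output: PYW

Answer: PYW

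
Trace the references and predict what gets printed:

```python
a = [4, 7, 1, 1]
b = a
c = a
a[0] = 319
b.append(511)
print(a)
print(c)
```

Key concept: multiple aliases.
Step by step:
`a = [4, 7, 1, 1]` → a = [4, 7, 1, 1]
`b = a` → b = [4, 7, 1, 1] (same object as a)
`c = a` → c = [4, 7, 1, 1] (same object as a, b)
`a[0] = 319` → a = [319, 7, 1, 1] (same object as b, c); b = [319, 7, 1, 1] (same object as a, c); c = [319, 7, 1, 1] (same object as a, b)
`b.append(511)` → a = [319, 7, 1, 1, 511] (same object as b, c); b = [319, 7, 1, 1, 511] (same object as a, c); c = [319, 7, 1, 1, 511] (same object as a, b)
`print(a)` → prints [319, 7, 1, 1, 511]
`print(c)` → prints [319, 7, 1, 1, 511]

Answer:
[319, 7, 1, 1, 511]
[319, 7, 1, 1, 511]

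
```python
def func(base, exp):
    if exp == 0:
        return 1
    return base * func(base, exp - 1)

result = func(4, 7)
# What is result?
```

func(4, 7) = 4 * 4 * 4 * 4 * 4 * 4 * 4 = 16384

Answer: 16384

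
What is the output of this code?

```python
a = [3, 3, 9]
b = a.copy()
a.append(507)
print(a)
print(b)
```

Key concept: list.copy() creates independent copy.
Step by step:
`a = [3, 3, 9]` → a = [3, 3, 9]
`b = a.copy()` → b = [3, 3, 9]
`a.append(507)` → a = [3, 3, 9, 507]
`print(a)` → prints [3, 3, 9, 507]
`print(b)` → prints [3, 3, 9]

Answer:
[3, 3, 9, 507]
[3, 3, 9]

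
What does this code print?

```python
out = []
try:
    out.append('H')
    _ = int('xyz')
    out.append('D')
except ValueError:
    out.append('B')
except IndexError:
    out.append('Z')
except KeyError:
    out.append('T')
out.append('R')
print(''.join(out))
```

Execution trace: 'H' (try body) → 'B' (except ValueError) → 'R' (after the try/except). Output: HBR

Answer: HBR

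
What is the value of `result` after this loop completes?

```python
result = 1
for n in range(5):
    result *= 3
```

3^5 = 243
`result` takes the values: 1 → 3 → 9 → 27 → 81 → 243

Answer: 243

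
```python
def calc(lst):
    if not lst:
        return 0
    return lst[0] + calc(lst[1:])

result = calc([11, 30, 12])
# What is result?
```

11 + 30 + 12 + 0 = 53

Answer: 53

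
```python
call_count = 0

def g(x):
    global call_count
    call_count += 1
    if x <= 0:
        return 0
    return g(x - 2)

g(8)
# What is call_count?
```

Linear recursion stepping by 2: 5 calls from x=8 down to ≤0.

Answer: 5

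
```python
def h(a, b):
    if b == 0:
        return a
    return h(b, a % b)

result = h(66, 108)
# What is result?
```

h(66, 108) -> h(108, 66) -> h(66, 42) -> h(42, 24) -> h(24, 18) -> h(18, 6) -> h(6, 0) -> 6

Answer: 6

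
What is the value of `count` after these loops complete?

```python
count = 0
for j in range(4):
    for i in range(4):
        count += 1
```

4 * 4 = 16
`count` takes the values: 0 → 1 → 2 → 3 → 4 → 5 → 6 → 7 → 8 → 9 → 10 → 11 → 12 → 13 → 14 → 15 → 16

Answer: 16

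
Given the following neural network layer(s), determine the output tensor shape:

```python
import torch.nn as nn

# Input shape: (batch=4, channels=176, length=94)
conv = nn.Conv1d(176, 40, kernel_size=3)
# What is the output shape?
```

Input: (4, 176, 94) -> Output: (4, 40, 92)

Answer: (4, 40, 92)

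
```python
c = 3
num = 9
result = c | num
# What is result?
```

Trace:
`c = 3` → c = 3
`num = 9` → num = 9
`result = c | num` → result = 11
So result = 11

Answer: 11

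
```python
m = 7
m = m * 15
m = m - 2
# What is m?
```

Trace:
`m = 7` → m = 7
`m = m * 15` → m = 105
`m = m - 2` → m = 103
So m = 103

Answer: 103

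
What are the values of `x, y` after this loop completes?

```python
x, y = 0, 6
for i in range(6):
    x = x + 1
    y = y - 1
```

x goes 0→6, y goes 6→0
`x, y` takes the values: (0, 6) → (1, 6) → (1, 5) → (2, 5) → (2, 4) → (3, 4) → (3, 3) → (4, 3) → (4, 2) → (5, 2) → (5, 1) → (6, 1) → (6, 0)

Answer: 6, 0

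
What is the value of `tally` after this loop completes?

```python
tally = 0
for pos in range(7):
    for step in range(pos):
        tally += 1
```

Triangle number: 0+1+2+...+6
`tally` takes the values: 0 → 1 → 2 → 3 → 4 → 5 → 6 → 7 → 8 → 9 → 10 → 11 → 12 → 13 → 14 → 15 → 16 → 17 → 18 → 19 → 20 → 21

Answer: 21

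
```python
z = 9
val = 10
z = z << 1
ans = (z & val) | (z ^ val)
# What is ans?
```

Trace:
`z = 9` → z = 9
`val = 10` → val = 10
`z = z << 1` → z = 18
`ans = (z & val) | (z ^ val)` → ans = 26
So ans = 26

Answer: 26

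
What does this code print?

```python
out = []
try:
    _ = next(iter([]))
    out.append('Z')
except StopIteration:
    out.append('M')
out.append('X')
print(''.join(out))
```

Execution trace: 'M' (except StopIteration) → 'X' (after the try/except). Output: MX

Answer: MX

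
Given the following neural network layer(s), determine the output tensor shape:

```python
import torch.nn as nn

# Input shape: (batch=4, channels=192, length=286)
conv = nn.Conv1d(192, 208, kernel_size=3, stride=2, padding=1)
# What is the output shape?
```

Input: (4, 192, 286) -> Output: (4, 208, 143)

Answer: (4, 208, 143)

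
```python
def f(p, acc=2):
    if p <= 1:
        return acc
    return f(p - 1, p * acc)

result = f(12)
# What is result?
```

Accumulator trace (n, acc): (12, 2) -> (11, 24) -> (10, 264) -> (9, 2640) -> (8, 23760) -> (7, 190080) -> (6, 1330560) -> (5, 7983360) -> (4, 39916800) -> (3, 159667200) -> (2, 479001600) -> (1, 958003200) -> return 958003200

Answer: 958003200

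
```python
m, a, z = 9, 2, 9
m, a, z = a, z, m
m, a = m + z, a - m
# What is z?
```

Trace:
`m, a, z = 9, 2, 9` → m = 9; a = 2; z = 9
`m, a, z = a, z, m` → m = 2; a = 9; z = 9
`m, a = m + z, a - m` → m = 11; a = 7
So z = 9

Answer: 9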